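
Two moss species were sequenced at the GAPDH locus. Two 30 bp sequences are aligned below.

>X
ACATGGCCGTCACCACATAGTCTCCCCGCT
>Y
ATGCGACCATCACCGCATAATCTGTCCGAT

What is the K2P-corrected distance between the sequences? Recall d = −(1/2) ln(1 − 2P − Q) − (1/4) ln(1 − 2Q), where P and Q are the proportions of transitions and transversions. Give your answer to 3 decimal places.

Of 30 sites, 8 differences are transitions and 2 are transversions, so P = 8/30 ≈ 0.266667 and Q = 2/30 ≈ 0.066667.
Under the Kimura two-parameter model, d = −½ ln(1 − 2P − Q) − ¼ ln(1 − 2Q).
1 − 2P − Q = 0.399999, giving −½ ln(0.399999) = 0.458147.
1 − 2Q = 0.866666, giving −¼ ln(0.866666) = 0.035775.
d = 0.458147 + 0.035775 = 0.493922.

0.494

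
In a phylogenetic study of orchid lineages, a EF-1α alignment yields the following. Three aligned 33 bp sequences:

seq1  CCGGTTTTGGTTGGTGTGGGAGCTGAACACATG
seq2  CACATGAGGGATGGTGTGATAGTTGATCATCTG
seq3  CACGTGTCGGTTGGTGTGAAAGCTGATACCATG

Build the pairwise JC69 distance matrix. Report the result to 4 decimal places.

seq1–seq2: 13/33 sites differ → p ≈ 0.393939, d = −0.75 ln(1 − 0.525252) = 0.558728 ≈ 0.5587.
seq1–seq3: 9/33 sites differ → p ≈ 0.272727, d = −0.75 ln(1 − 0.363636) = 0.338988 ≈ 0.3390.
seq2–seq3: 10/33 sites differ → p ≈ 0.30303, d = −0.75 ln(1 − 0.40404) = 0.388186 ≈ 0.3882.

d(seq1,seq2) = 0.5587, d(seq1,seq3) = 0.3390, d(seq2,seq3) = 0.3882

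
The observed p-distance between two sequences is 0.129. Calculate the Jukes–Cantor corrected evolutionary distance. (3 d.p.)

0.142

d = −(3/4) ln(1 − 4p/3) = −0.75 ln(1 − 0.172) = −0.75 ln(0.828)
  = −0.75 × (-0.188742) = 0.141557 substitutions/site.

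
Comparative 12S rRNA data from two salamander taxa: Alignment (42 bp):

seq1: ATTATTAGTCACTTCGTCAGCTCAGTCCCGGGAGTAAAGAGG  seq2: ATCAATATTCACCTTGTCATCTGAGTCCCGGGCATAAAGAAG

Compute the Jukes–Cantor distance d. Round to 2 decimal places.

0.29

The sequences differ at 10 of 42 sites (3, 5, 8, 13, 15, 20, 23, 33, 34, 41), so p = 10/42 ≈ 0.238095.
d = −(3/4) ln(1 − 4p/3) = −0.75 ln(1 − 0.31746) = −0.75 ln(0.68254)
  = −0.75 × (-0.381934) = 0.286451 substitutions/site.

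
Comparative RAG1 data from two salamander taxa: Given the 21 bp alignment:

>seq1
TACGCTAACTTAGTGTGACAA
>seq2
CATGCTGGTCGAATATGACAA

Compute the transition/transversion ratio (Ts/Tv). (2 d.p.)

Transitions are A↔G and C↔T; transversions are all other mismatches.
Transitions: 8. Transversions: 1.
R = 8/1 = 8.00.

8.00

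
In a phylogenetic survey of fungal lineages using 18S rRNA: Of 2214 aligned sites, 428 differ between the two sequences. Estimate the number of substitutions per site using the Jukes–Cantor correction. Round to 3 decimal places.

0.224

p = 428/2214 ≈ 0.193315.
d = −(3/4) ln(1 − 4p/3) = −0.75 ln(1 − 0.257753) = −0.75 ln(0.742247)
  = −0.75 × (-0.298073) = 0.223555 substitutions/site.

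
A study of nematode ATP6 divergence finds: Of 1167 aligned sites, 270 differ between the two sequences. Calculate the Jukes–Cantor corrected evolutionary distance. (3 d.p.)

p = 270/1167 ≈ 0.231362.
d = −(3/4) ln(1 − 4p/3) = −0.75 ln(1 − 0.308483) = −0.75 ln(0.691517)
  = −0.75 × (-0.368868) = 0.276651 substitutions/site.

0.277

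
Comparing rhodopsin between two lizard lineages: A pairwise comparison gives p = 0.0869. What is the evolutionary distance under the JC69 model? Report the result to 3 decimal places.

0.092

d = −(3/4) ln(1 − 4p/3) = −0.75 ln(1 − 0.115867) = −0.75 ln(0.884133)
  = −0.75 × (-0.123148) = 0.092361 substitutions/site.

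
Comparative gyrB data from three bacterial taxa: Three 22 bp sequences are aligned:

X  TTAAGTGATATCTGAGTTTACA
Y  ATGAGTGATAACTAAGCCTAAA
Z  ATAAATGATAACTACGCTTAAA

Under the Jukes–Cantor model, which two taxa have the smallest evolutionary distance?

X–Y: 7/22 differ, p = 0.318, d = 0.414.
X–Z: 7/22 differ, p = 0.318, d = 0.414.
Y–Z: 4/22 differ, p = 0.182, d = 0.208.
The smallest distance is between Y and Z.

Y and Z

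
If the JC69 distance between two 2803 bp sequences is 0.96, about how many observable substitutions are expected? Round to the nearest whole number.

1518

Invert JC69: p = (3/4)(1 − e^(−4d/3)) = 0.75 × (1 − e^(-1.28)) = 0.75 × (1 − 0.278037) = 0.541472.
Expected differing sites = pL ≈ 0.541472 × 2803 = 1517.746016 ≈ 1518.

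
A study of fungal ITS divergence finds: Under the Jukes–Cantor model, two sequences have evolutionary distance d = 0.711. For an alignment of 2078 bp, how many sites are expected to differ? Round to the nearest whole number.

Invert JC69: p = (3/4)(1 − e^(−4d/3)) = 0.75 × (1 − e^(-0.948)) = 0.75 × (1 − 0.387515) = 0.459364.
Expected differing sites = pL ≈ 0.459364 × 2078 = 954.558392 ≈ 955.

955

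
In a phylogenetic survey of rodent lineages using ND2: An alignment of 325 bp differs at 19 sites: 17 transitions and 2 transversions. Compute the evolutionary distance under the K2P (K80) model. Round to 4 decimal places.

0.0618

P = 17/325 ≈ 0.052308 and Q = 2/325 ≈ 0.006154.
Under the Kimura two-parameter model, d = −½ ln(1 − 2P − Q) − ¼ ln(1 − 2Q).
1 − 2P − Q = 0.88923, giving −½ ln(0.88923) = 0.058700.
1 − 2Q = 0.987692, giving −¼ ln(0.987692) = 0.003096.
d = 0.058700 + 0.003096 = 0.061796.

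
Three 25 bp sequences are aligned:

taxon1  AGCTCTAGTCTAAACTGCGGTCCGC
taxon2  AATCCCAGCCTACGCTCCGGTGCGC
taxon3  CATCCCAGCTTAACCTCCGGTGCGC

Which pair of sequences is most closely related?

taxon2 and taxon3

taxon1–taxon2: 9/25 differ, p = 0.360, d = 0.490.
taxon1–taxon3: 10/25 differ, p = 0.400, d = 0.572.
taxon2–taxon3: 4/25 differ, p = 0.160, d = 0.180.
The smallest distance is between taxon2 and taxon3.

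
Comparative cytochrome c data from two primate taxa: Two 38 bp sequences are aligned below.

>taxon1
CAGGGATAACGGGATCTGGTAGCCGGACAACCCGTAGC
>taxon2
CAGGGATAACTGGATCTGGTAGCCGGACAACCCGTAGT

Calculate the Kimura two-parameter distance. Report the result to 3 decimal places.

Of 38 sites, 1 differences are transitions and 1 are transversions, so P = 1/38 ≈ 0.026316 and Q = 1/38 ≈ 0.026316.
Under the Kimura two-parameter model, d = −½ ln(1 − 2P − Q) − ¼ ln(1 − 2Q).
1 − 2P − Q = 0.921052, giving −½ ln(0.921052) = 0.041119.
1 − 2Q = 0.947368, giving −¼ ln(0.947368) = 0.013517.
d = 0.041119 + 0.013517 = 0.054636.

0.055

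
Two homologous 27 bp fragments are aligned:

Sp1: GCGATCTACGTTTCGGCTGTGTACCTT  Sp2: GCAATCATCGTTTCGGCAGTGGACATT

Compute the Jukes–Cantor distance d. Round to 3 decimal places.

The sequences differ at 6 of 27 sites (3, 7, 8, 18, 22, 25), so p = 6/27 ≈ 0.222222.
d = −(3/4) ln(1 − 4p/3) = −0.75 ln(1 − 0.296296) = −0.75 ln(0.703704)
  = −0.75 × (-0.351397) = 0.263548 substitutions/site.

0.264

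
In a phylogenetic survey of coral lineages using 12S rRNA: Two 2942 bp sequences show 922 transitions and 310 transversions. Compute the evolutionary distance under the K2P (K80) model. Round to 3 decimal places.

P = 922/2942 ≈ 0.313392 and Q = 310/2942 ≈ 0.10537.
Under the Kimura two-parameter model, d = −½ ln(1 − 2P − Q) − ¼ ln(1 − 2Q).
1 − 2P − Q = 0.267846, giving −½ ln(0.267846) = 0.658672.
1 − 2Q = 0.78926, giving −¼ ln(0.78926) = 0.059165.
d = 0.658672 + 0.059165 = 0.717837.

0.718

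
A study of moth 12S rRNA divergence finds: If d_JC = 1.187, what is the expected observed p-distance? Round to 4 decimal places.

0.5959

p = (3/4)(1 − e^(−4d/3)) = 0.75 × (1 − e^(-1.582667)) = 0.75 × (1 − 0.205426) = 0.595931.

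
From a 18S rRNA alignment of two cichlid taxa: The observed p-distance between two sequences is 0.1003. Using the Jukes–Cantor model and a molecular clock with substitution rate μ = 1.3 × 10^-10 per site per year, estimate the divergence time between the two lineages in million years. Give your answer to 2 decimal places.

d = −(3/4) ln(1 − 4p/3) = −0.75 ln(1 − 0.133733) = −0.75 ln(0.866267)
  = −0.75 × (-0.143562) = 0.107672 substitutions/site.
Under a molecular clock d = 2μt, so t = d/(2μ) = 0.107672 / (2 × 1.3 × 10^-10) = 414.12 million years.

414.12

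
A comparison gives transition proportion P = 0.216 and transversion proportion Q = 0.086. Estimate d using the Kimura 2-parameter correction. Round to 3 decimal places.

Under the Kimura two-parameter model, d = −½ ln(1 − 2P − Q) − ¼ ln(1 − 2Q).
1 − 2P − Q = 0.482, giving −½ ln(0.482) = 0.364906.
1 − 2Q = 0.828, giving −¼ ln(0.828) = 0.047186.
d = 0.364906 + 0.047186 = 0.412092.

0.412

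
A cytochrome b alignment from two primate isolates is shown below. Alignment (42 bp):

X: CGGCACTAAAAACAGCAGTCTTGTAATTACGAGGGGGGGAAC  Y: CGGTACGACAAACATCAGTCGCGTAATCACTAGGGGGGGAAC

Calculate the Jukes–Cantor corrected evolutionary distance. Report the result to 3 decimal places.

The sequences differ at 8 of 42 sites (4, 7, 9, 15, 21, 22, 28, 31), so p = 8/42 ≈ 0.190476.
d = −(3/4) ln(1 − 4p/3) = −0.75 ln(1 − 0.253968) = −0.75 ln(0.746032)
  = −0.75 × (-0.292987) = 0.219740 substitutions/site.

0.220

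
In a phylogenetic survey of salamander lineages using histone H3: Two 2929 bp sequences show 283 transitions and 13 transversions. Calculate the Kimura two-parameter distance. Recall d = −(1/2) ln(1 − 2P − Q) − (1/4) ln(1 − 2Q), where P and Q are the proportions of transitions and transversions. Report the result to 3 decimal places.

0.112

P = 283/2929 ≈ 0.09662 and Q = 13/2929 ≈ 0.004438.
Under the Kimura two-parameter model, d = −½ ln(1 − 2P − Q) − ¼ ln(1 − 2Q).
1 − 2P − Q = 0.802322, giving −½ ln(0.802322) = 0.110123.
1 − 2Q = 0.991124, giving −¼ ln(0.991124) = 0.002229.
d = 0.110123 + 0.002229 = 0.112352.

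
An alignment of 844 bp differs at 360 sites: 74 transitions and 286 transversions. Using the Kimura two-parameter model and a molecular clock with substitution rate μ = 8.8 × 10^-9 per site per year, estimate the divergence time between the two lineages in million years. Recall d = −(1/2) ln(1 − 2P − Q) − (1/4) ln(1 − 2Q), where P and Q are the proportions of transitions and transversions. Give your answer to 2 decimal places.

P = 74/844 ≈ 0.087678 and Q = 286/844 ≈ 0.338863.
Under the Kimura two-parameter model, d = −½ ln(1 − 2P − Q) − ¼ ln(1 − 2Q).
1 − 2P − Q = 0.485781, giving −½ ln(0.485781) = 0.360999.
1 − 2Q = 0.322274, giving −¼ ln(0.322274) = 0.283088.
d = 0.360999 + 0.283088 = 0.644087.
Under a molecular clock d = 2μt, so t = d/(2μ) = 0.644087 / (2 × 8.8 × 10^-9) = 36.60 million years.

36.60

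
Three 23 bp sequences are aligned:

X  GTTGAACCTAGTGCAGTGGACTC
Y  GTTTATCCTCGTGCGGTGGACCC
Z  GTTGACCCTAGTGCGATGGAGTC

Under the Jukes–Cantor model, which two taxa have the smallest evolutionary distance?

X–Y: 5/23 differ, p = 0.217, d = 0.257.
X–Z: 4/23 differ, p = 0.174, d = 0.198.
Y–Z: 6/23 differ, p = 0.261, d = 0.321.
The smallest distance is between X and Z.

X and Z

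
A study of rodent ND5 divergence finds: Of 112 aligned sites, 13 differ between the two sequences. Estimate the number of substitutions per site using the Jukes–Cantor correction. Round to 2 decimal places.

0.13

p = 13/112 ≈ 0.116071.
d = −(3/4) ln(1 − 4p/3) = −0.75 ln(1 − 0.154761) = −0.75 ln(0.845239)
  = −0.75 × (-0.168136) = 0.126102 substitutions/site.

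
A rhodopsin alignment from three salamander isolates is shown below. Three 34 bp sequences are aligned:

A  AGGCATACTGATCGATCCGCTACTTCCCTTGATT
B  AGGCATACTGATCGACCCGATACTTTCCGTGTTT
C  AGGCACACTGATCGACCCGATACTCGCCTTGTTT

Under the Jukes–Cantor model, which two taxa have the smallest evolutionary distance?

B and C

A–B: 5/34 differ, p = 0.147, d = 0.164.
A–C: 6/34 differ, p = 0.176, d = 0.201.
B–C: 4/34 differ, p = 0.118, d = 0.128.
The smallest distance is between B and C.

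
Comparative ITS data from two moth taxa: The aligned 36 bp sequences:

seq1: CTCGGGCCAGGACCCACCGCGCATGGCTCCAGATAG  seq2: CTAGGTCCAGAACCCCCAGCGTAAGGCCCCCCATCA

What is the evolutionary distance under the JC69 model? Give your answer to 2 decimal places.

The sequences differ at 12 of 36 sites, so p = 12/36 ≈ 0.333333.
d = −(3/4) ln(1 − 4p/3) = −0.75 ln(1 − 0.444444) = −0.75 ln(0.555556)
  = −0.75 × (-0.587786) = 0.440840 substitutions/site.

0.44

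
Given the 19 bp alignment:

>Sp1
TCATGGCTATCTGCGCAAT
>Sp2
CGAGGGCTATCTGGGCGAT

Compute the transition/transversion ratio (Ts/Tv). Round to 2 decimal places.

0.67

Transitions are A↔G and C↔T; transversions are all other mismatches.
Transitions: 2. Transversions: 3.
R = 2/3 = 0.666666… ≈ 0.67 (to 2 d.p.).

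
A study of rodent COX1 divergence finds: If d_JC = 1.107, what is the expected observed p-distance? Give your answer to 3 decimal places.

0.579

p = (3/4)(1 − e^(−4d/3)) = 0.75 × (1 − e^(-1.476)) = 0.75 × (1 − 0.228550) = 0.578588.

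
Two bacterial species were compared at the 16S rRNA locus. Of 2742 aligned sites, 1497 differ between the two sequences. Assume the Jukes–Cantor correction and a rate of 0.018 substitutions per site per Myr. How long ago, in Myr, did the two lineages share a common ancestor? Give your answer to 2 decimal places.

27.12

p = 1497/2742 ≈ 0.545952.
d = −(3/4) ln(1 − 4p/3) = −0.75 ln(1 − 0.727936) = −0.75 ln(0.272064)
  = −0.75 × (-1.301718) = 0.976289 substitutions/site.
Under a molecular clock d = 2μt, so t = d/(2μ) = 0.976289 / (2 × 0.018) = 27.12 Myr.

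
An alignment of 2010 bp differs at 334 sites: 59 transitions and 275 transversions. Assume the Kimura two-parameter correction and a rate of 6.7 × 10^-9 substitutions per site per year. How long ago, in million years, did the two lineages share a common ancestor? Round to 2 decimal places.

14.08

P = 59/2010 ≈ 0.029353 and Q = 275/2010 ≈ 0.136816.
Under the Kimura two-parameter model, d = −½ ln(1 − 2P − Q) − ¼ ln(1 − 2Q).
1 − 2P − Q = 0.804478, giving −½ ln(0.804478) = 0.108781.
1 − 2Q = 0.726368, giving −¼ ln(0.726368) = 0.079925.
d = 0.108781 + 0.079925 = 0.188706.
Under a molecular clock d = 2μt, so t = d/(2μ) = 0.188706 / (2 × 6.7 × 10^-9) = 14.08 million years.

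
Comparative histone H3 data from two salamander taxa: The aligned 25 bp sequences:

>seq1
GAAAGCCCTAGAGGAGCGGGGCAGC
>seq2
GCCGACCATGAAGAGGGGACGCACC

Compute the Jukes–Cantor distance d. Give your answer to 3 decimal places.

The sequences differ at 13 of 25 sites, so p = 13/25 = 0.52.
d = −(3/4) ln(1 − 4p/3) = −0.75 ln(1 − 0.693333) = −0.75 ln(0.306667)
  = −0.75 × (-1.181993) = 0.886495 substitutions/site.

0.886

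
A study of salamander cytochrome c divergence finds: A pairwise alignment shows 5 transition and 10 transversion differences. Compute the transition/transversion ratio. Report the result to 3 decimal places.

R = 5/10 = 0.500.

0.500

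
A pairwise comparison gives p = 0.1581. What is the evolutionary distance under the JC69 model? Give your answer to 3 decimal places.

d = −(3/4) ln(1 − 4p/3) = −0.75 ln(1 − 0.2108) = −0.75 ln(0.7892)
  = −0.75 × (-0.236736) = 0.177552 substitutions/site.

0.178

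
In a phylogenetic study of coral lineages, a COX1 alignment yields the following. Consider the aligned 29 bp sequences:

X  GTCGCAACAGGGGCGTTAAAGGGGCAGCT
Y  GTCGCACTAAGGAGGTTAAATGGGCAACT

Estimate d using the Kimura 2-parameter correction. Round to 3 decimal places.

0.296

Of 29 sites, 4 differences are transitions and 3 are transversions, so P = 4/29 ≈ 0.137931 and Q = 3/29 ≈ 0.103448.
Under the Kimura two-parameter model, d = −½ ln(1 − 2P − Q) − ¼ ln(1 − 2Q).
1 − 2P − Q = 0.62069, giving −½ ln(0.62069) = 0.238462.
1 − 2Q = 0.793104, giving −¼ ln(0.793104) = 0.057950.
d = 0.238462 + 0.057950 = 0.296412.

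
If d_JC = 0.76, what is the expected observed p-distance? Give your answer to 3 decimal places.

p = (3/4)(1 − e^(−4d/3)) = 0.75 × (1 − e^(-1.013333)) = 0.75 × (1 − 0.363007) = 0.477745.

0.478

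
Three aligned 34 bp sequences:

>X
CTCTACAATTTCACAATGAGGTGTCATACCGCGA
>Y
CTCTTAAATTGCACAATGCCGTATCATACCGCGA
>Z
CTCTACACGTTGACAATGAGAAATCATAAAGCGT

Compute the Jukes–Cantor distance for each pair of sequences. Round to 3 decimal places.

X–Y: 6/34 sites differ → p ≈ 0.176471, d = −0.75 ln(1 − 0.235295) = 0.201199 ≈ 0.201.
X–Z: 9/34 sites differ → p ≈ 0.264706, d = −0.75 ln(1 − 0.352941) = 0.326488 ≈ 0.326.
Y–Z: 13/34 sites differ → p ≈ 0.382353, d = −0.75 ln(1 − 0.509804) = 0.534712 ≈ 0.535.

d(X,Y) = 0.201, d(X,Z) = 0.326, d(Y,Z) = 0.535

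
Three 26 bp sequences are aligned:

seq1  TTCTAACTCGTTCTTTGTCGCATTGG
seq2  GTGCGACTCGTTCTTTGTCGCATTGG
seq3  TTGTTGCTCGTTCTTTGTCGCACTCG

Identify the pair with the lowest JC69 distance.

seq1–seq2: 4/26 differ, p = 0.154, d = 0.172.
seq1–seq3: 5/26 differ, p = 0.192, d = 0.222.
seq2–seq3: 6/26 differ, p = 0.231, d = 0.276.
The smallest distance is between seq1 and seq2.

seq1 and seq2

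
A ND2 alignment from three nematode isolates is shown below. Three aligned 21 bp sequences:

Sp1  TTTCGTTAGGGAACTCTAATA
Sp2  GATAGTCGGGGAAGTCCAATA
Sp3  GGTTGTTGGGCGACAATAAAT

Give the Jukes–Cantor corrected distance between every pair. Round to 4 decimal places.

d(Sp1,Sp2) = 0.4408, d(Sp1,Sp3) = 0.7557, d(Sp2,Sp3) = 0.8990

Sp1–Sp2: 7/21 sites differ → p ≈ 0.333333, d = −0.75 ln(1 − 0.444444) = 0.440839 ≈ 0.4408.
Sp1–Sp3: 10/21 sites differ → p ≈ 0.47619, d = −0.75 ln(1 − 0.63492) = 0.755729 ≈ 0.7557.
Sp2–Sp3: 11/21 sites differ → p ≈ 0.52381, d = −0.75 ln(1 − 0.698413) = 0.899023 ≈ 0.8990.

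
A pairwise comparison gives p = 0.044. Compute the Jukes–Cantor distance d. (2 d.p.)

d = −(3/4) ln(1 − 4p/3) = −0.75 ln(1 − 0.058667) = −0.75 ln(0.941333)
  = −0.75 × (-0.060458) = 0.045344 substitutions/site.

0.05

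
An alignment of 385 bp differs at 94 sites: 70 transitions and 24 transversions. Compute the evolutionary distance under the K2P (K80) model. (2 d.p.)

0.31

P = 70/385 ≈ 0.181818 and Q = 24/385 ≈ 0.062338.
Under the Kimura two-parameter model, d = −½ ln(1 − 2P − Q) − ¼ ln(1 − 2Q).
1 − 2P − Q = 0.574026, giving −½ ln(0.574026) = 0.277540.
1 − 2Q = 0.875324, giving −¼ ln(0.875324) = 0.033290.
d = 0.277540 + 0.033290 = 0.310830.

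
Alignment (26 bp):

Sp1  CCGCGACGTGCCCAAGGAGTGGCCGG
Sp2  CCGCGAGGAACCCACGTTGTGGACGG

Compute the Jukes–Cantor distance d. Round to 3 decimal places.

The sequences differ at 7 of 26 sites (7, 9, 10, 15, 17, 18, 23), so p = 7/26 ≈ 0.269231.
d = −(3/4) ln(1 − 4p/3) = −0.75 ln(1 − 0.358975) = −0.75 ln(0.641025)
  = −0.75 × (-0.444687) = 0.333515 substitutions/site.

0.334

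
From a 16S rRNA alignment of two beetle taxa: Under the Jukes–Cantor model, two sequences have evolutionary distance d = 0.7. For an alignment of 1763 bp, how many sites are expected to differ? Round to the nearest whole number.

802

Invert JC69: p = (3/4)(1 − e^(−4d/3)) = 0.75 × (1 − e^(-0.933333)) = 0.75 × (1 − 0.393241) = 0.455069.
Expected differing sites = pL ≈ 0.455069 × 1763 = 802.286647 ≈ 802.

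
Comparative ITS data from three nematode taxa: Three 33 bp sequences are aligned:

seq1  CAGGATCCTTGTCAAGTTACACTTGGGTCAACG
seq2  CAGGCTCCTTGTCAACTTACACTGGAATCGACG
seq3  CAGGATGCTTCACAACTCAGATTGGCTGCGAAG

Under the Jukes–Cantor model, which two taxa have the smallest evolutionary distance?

seq1 and seq2

seq1–seq2: 6/33 differ, p = 0.182, d = 0.208.
seq1–seq3: 13/33 differ, p = 0.394, d = 0.559.
seq2–seq3: 11/33 differ, p = 0.333, d = 0.441.
The smallest distance is between seq1 and seq2.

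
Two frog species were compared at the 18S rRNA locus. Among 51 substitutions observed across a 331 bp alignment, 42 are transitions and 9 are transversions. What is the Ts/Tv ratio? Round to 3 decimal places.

R = 42/9 = 4.666666… ≈ 4.667 (to 3 d.p.).

4.667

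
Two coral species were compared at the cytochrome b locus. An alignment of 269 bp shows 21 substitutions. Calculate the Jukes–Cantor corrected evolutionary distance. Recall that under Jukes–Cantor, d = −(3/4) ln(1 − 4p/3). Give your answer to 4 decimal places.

p = 21/269 ≈ 0.078067.
d = −(3/4) ln(1 − 4p/3) = −0.75 ln(1 − 0.104089) = −0.75 ln(0.895911)
  = −0.75 × (-0.109914) = 0.082436 substitutions/site.

0.0824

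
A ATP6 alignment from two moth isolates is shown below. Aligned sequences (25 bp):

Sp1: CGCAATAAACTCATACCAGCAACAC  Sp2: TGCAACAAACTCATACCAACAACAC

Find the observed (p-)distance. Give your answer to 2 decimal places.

0.12

The sequences differ at 3 of 25 positions (sites 1, 6, 19).
p = 3/25 = 0.12.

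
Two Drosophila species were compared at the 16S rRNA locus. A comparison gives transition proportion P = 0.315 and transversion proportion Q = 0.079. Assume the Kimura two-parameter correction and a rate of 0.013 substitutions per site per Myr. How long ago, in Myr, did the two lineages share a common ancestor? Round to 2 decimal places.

Under the Kimura two-parameter model, d = −½ ln(1 − 2P − Q) − ¼ ln(1 − 2Q).
1 − 2P − Q = 0.291, giving −½ ln(0.291) = 0.617216.
1 − 2Q = 0.842, giving −¼ ln(0.842) = 0.042994.
d = 0.617216 + 0.042994 = 0.660210.
Under a molecular clock d = 2μt, so t = d/(2μ) = 0.660210 / (2 × 0.013) = 25.39 Myr.

25.39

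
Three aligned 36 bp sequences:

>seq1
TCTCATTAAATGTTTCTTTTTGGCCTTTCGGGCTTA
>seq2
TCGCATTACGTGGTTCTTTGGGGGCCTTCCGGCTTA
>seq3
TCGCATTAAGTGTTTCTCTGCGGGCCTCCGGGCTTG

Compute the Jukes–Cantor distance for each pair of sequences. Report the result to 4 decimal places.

seq1–seq2: 9/36 sites differ → p = 0.25, d = −0.75 ln(1 − 0.333333) = 0.304098 ≈ 0.3041.
seq1–seq3: 9/36 sites differ → p = 0.25, d = −0.75 ln(1 − 0.333333) = 0.304098 ≈ 0.3041.
seq2–seq3: 7/36 sites differ → p ≈ 0.194444, d = −0.75 ln(1 − 0.259259) = 0.225078 ≈ 0.2251.

d(seq1,seq2) = 0.3041, d(seq1,seq3) = 0.3041, d(seq2,seq3) = 0.2251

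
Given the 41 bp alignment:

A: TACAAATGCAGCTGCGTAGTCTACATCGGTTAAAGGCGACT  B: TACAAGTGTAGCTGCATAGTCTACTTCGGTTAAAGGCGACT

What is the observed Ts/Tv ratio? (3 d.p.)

Transitions are A↔G and C↔T; transversions are all other mismatches.
Transitions: 3. Transversions: 1.
R = 3/1 = 3.000.

3.000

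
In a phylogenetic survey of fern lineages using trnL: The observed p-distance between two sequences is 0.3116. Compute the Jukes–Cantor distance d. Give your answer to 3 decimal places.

d = −(3/4) ln(1 − 4p/3) = −0.75 ln(1 − 0.415467) = −0.75 ln(0.584533)
  = −0.75 × (-0.536942) = 0.402707 substitutions/site.

0.403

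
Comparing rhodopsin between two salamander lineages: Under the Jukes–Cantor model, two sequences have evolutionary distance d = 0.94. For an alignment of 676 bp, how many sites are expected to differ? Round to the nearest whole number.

362

Invert JC69: p = (3/4)(1 − e^(−4d/3)) = 0.75 × (1 − e^(-1.253333)) = 0.75 × (1 − 0.285551) = 0.535837.
Expected differing sites = pL ≈ 0.535837 × 676 = 362.225812 ≈ 362.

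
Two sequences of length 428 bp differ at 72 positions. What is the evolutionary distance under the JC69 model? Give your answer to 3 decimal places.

p = 72/428 ≈ 0.168224.
d = −(3/4) ln(1 − 4p/3) = −0.75 ln(1 − 0.224299) = −0.75 ln(0.775701)
  = −0.75 × (-0.253988) = 0.190491 substitutions/site.

0.190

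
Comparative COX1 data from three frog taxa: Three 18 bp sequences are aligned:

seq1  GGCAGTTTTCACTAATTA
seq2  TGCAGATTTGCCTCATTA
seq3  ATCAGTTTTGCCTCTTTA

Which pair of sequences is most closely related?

seq2 and seq3

seq1–seq2: 5/18 differ, p = 0.278, d = 0.347.
seq1–seq3: 6/18 differ, p = 0.333, d = 0.441.
seq2–seq3: 4/18 differ, p = 0.222, d = 0.264.
The smallest distance is between seq2 and seq3.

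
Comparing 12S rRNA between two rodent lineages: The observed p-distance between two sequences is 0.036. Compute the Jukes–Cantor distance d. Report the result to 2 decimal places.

0.04

d = −(3/4) ln(1 − 4p/3) = −0.75 ln(1 − 0.048) = −0.75 ln(0.952)
  = −0.75 × (-0.049190) = 0.036893 substitutions/site.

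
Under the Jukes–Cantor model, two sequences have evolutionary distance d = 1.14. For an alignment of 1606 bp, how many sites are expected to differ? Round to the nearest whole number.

941

Invert JC69: p = (3/4)(1 − e^(−4d/3)) = 0.75 × (1 − e^(-1.52)) = 0.75 × (1 − 0.218712) = 0.585966.
Expected differing sites = pL ≈ 0.585966 × 1606 = 941.061396 ≈ 941.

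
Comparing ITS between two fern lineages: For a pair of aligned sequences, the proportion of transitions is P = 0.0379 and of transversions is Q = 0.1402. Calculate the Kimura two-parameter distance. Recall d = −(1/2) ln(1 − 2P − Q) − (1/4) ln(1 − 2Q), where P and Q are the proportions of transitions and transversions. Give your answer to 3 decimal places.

0.204

Under the Kimura two-parameter model, d = −½ ln(1 − 2P − Q) − ¼ ln(1 − 2Q).
1 − 2P − Q = 0.784, giving −½ ln(0.784) = 0.121673.
1 − 2Q = 0.7196, giving −¼ ln(0.7196) = 0.082265.
d = 0.121673 + 0.082265 = 0.203938.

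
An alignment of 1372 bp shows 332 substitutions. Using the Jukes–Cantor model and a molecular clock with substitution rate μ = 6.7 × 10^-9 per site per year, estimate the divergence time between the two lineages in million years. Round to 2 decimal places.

21.80

p = 332/1372 ≈ 0.241983.
d = −(3/4) ln(1 − 4p/3) = −0.75 ln(1 − 0.322644) = −0.75 ln(0.677356)
  = −0.75 × (-0.389558) = 0.292169 substitutions/site.
Under a molecular clock d = 2μt, so t = d/(2μ) = 0.292169 / (2 × 6.7 × 10^-9) = 21.80 million years.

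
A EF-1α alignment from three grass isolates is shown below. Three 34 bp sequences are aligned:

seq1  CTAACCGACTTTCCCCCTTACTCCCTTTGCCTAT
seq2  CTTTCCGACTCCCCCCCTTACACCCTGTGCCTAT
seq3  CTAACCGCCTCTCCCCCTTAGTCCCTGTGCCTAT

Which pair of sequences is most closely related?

seq1 and seq3

seq1–seq2: 6/34 differ, p = 0.176, d = 0.201.
seq1–seq3: 4/34 differ, p = 0.118, d = 0.128.
seq2–seq3: 6/34 differ, p = 0.176, d = 0.201.
The smallest distance is between seq1 and seq3.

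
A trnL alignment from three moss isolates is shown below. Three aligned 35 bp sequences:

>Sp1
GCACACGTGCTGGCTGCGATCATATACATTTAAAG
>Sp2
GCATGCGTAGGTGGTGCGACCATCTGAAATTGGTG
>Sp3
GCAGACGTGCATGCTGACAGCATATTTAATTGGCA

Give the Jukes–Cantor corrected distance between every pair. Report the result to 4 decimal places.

d(Sp1,Sp2) = 0.6355, d(Sp1,Sp3) = 0.5128, d(Sp2,Sp3) = 0.5716

Sp1–Sp2: 15/35 sites differ → p ≈ 0.428571, d = −0.75 ln(1 − 0.571428) = 0.635472 ≈ 0.6355.
Sp1–Sp3: 13/35 sites differ → p ≈ 0.371429, d = −0.75 ln(1 − 0.495239) = 0.512753 ≈ 0.5128.
Sp2–Sp3: 14/35 sites differ → p = 0.4, d = −0.75 ln(1 − 0.533333) = 0.571605 ≈ 0.5716.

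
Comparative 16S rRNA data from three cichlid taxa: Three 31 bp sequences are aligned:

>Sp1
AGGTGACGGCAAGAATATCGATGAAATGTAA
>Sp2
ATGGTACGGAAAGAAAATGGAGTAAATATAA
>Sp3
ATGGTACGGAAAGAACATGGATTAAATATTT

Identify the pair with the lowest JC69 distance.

Sp1–Sp2: 9/31 differ, p = 0.290, d = 0.367.
Sp1–Sp3: 10/31 differ, p = 0.323, d = 0.422.
Sp2–Sp3: 4/31 differ, p = 0.129, d = 0.142.
The smallest distance is between Sp2 and Sp3.

Sp2 and Sp3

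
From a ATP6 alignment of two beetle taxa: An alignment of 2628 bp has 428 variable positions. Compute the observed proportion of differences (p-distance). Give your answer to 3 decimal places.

0.163

p = 428/2628 = 0.162861… ≈ 0.163 (to 3 d.p.).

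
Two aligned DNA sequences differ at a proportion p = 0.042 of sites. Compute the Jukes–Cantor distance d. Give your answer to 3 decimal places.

d = −(3/4) ln(1 − 4p/3) = −0.75 ln(1 − 0.056) = −0.75 ln(0.944)
  = −0.75 × (-0.057629) = 0.043222 substitutions/site.

0.043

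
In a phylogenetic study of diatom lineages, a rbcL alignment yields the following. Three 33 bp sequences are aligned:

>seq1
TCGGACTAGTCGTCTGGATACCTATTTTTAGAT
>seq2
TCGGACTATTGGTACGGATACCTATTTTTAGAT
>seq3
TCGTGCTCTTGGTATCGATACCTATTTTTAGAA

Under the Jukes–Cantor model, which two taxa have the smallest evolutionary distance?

seq1–seq2: 4/33 differ, p = 0.121, d = 0.132.
seq1–seq3: 8/33 differ, p = 0.242, d = 0.293.
seq2–seq3: 6/33 differ, p = 0.182, d = 0.208.
The smallest distance is between seq1 and seq2.

seq1 and seq2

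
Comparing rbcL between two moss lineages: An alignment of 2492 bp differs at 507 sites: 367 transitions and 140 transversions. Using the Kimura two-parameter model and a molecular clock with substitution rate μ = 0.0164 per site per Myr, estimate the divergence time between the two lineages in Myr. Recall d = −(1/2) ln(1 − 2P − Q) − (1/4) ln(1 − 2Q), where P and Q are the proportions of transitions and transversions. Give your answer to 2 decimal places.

7.49

P = 367/2492 ≈ 0.147271 and Q = 140/2492 ≈ 0.05618.
Under the Kimura two-parameter model, d = −½ ln(1 − 2P − Q) − ¼ ln(1 − 2Q).
1 − 2P − Q = 0.649278, giving −½ ln(0.649278) = 0.215947.
1 − 2Q = 0.88764, giving −¼ ln(0.88764) = 0.029797.
d = 0.215947 + 0.029797 = 0.245744.
Under a molecular clock d = 2μt, so t = d/(2μ) = 0.245744 / (2 × 0.0164) = 7.49 Myr.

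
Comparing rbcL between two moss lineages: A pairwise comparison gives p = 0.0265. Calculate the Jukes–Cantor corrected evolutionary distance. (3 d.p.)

0.027

d = −(3/4) ln(1 − 4p/3) = −0.75 ln(1 − 0.035333) = −0.75 ln(0.964667)
  = −0.75 × (-0.035972) = 0.026979 substitutions/site.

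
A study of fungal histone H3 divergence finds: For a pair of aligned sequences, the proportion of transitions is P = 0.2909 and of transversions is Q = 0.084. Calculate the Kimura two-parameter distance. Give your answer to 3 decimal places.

0.594

Under the Kimura two-parameter model, d = −½ ln(1 − 2P − Q) − ¼ ln(1 − 2Q).
1 − 2P − Q = 0.3342, giving −½ ln(0.3342) = 0.548008.
1 − 2Q = 0.832, giving −¼ ln(0.832) = 0.045981.
d = 0.548008 + 0.045981 = 0.593989.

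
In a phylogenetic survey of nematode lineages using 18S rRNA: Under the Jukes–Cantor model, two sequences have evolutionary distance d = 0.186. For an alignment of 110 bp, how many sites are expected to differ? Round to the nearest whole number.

Invert JC69: p = (3/4)(1 − e^(−4d/3)) = 0.75 × (1 − e^(-0.248)) = 0.75 × (1 − 0.780360) = 0.164730.
Expected differing sites = pL ≈ 0.164730 × 110 = 18.1203 ≈ 18.

18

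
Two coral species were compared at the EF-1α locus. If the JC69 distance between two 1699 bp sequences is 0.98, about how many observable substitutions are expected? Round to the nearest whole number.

929

Invert JC69: p = (3/4)(1 − e^(−4d/3)) = 0.75 × (1 − e^(-1.306667)) = 0.75 × (1 − 0.270721) = 0.546959.
Expected differing sites = pL ≈ 0.546959 × 1699 = 929.283341 ≈ 929.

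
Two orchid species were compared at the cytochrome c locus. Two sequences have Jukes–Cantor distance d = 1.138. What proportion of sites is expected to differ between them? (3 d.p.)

p = (3/4)(1 − e^(−4d/3)) = 0.75 × (1 − e^(-1.517333)) = 0.75 × (1 − 0.219296) = 0.585528.

0.586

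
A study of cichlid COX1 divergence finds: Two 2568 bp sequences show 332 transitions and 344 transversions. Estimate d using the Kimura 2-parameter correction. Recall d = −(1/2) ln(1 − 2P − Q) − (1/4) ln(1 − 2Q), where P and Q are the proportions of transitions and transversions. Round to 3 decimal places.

0.327

P = 332/2568 ≈ 0.129283 and Q = 344/2568 ≈ 0.133956.
Under the Kimura two-parameter model, d = −½ ln(1 − 2P − Q) − ¼ ln(1 − 2Q).
1 − 2P − Q = 0.607478, giving −½ ln(0.607478) = 0.249220.
1 − 2Q = 0.732088, giving −¼ ln(0.732088) = 0.077964.
d = 0.249220 + 0.077964 = 0.327184.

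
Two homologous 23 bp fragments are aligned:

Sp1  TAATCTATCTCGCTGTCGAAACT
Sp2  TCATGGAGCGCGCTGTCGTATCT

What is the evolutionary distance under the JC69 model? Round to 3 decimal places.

0.390

The sequences differ at 7 of 23 sites (2, 5, 6, 8, 10, 19, 21), so p = 7/23 ≈ 0.304348.
d = −(3/4) ln(1 − 4p/3) = −0.75 ln(1 − 0.405797) = −0.75 ln(0.594203)
  = −0.75 × (-0.520534) = 0.390401 substitutions/site.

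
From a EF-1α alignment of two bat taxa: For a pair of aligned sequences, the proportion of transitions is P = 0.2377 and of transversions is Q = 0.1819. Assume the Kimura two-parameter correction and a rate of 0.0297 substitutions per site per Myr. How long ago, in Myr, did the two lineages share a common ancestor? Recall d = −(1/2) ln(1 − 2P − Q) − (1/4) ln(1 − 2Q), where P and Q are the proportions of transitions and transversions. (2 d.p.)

10.92

Under the Kimura two-parameter model, d = −½ ln(1 − 2P − Q) − ¼ ln(1 − 2Q).
1 − 2P − Q = 0.3427, giving −½ ln(0.3427) = 0.535450.
1 − 2Q = 0.6362, giving −¼ ln(0.6362) = 0.113061.
d = 0.535450 + 0.113061 = 0.648511.
Under a molecular clock d = 2μt, so t = d/(2μ) = 0.648511 / (2 × 0.0297) = 10.92 Myr.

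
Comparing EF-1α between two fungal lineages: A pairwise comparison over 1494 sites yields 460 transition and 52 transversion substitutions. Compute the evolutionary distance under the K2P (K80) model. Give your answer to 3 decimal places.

P = 460/1494 ≈ 0.307898 and Q = 52/1494 ≈ 0.034806.
Under the Kimura two-parameter model, d = −½ ln(1 − 2P − Q) − ¼ ln(1 − 2Q).
1 − 2P − Q = 0.349398, giving −½ ln(0.349398) = 0.525772.
1 − 2Q = 0.930388, giving −¼ ln(0.930388) = 0.018038.
d = 0.525772 + 0.018038 = 0.543810.

0.544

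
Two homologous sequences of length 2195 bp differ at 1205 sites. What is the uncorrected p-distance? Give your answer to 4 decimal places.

p = 1205/2195 = 0.548974… ≈ 0.5490 (to 4 d.p.).

0.5490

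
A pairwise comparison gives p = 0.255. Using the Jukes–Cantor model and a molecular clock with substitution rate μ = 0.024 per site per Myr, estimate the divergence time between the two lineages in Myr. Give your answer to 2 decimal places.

6.49

d = −(3/4) ln(1 − 4p/3) = −0.75 ln(1 − 0.34) = −0.75 ln(0.66)
  = −0.75 × (-0.415515) = 0.311636 substitutions/site.
Under a molecular clock d = 2μt, so t = d/(2μ) = 0.311636 / (2 × 0.024) = 6.49 Myr.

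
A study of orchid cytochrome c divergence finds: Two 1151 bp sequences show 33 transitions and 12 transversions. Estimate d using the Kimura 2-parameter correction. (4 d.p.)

0.0404

P = 33/1151 ≈ 0.028671 and Q = 12/1151 ≈ 0.010426.
Under the Kimura two-parameter model, d = −½ ln(1 − 2P − Q) − ¼ ln(1 − 2Q).
1 − 2P − Q = 0.932232, giving −½ ln(0.932232) = 0.035087.
1 − 2Q = 0.979148, giving −¼ ln(0.979148) = 0.005268.
d = 0.035087 + 0.005268 = 0.040355.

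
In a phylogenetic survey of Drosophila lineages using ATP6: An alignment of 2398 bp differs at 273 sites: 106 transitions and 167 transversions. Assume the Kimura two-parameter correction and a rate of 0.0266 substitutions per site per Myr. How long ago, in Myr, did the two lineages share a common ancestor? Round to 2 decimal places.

2.32

P = 106/2398 ≈ 0.044204 and Q = 167/2398 ≈ 0.069641.
Under the Kimura two-parameter model, d = −½ ln(1 − 2P − Q) − ¼ ln(1 − 2Q).
1 − 2P − Q = 0.841951, giving −½ ln(0.841951) = 0.086017.
1 − 2Q = 0.860718, giving −¼ ln(0.860718) = 0.037497.
d = 0.086017 + 0.037497 = 0.123514.
Under a molecular clock d = 2μt, so t = d/(2μ) = 0.123514 / (2 × 0.0266) = 2.32 Myr.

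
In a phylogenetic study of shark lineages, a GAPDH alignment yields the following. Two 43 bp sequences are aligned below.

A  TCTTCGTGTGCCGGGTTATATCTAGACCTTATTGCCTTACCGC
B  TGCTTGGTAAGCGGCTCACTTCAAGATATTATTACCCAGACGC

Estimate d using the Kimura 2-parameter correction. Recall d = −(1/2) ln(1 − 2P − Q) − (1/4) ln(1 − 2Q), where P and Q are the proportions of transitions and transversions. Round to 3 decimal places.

Of 43 sites, 9 differences are transitions and 11 are transversions, so P = 9/43 ≈ 0.209302 and Q = 11/43 ≈ 0.255814.
Under the Kimura two-parameter model, d = −½ ln(1 − 2P − Q) − ¼ ln(1 − 2Q).
1 − 2P − Q = 0.325582, giving −½ ln(0.325582) = 0.561070.
1 − 2Q = 0.488372, giving −¼ ln(0.488372) = 0.179169.
d = 0.561070 + 0.179169 = 0.740239.

0.740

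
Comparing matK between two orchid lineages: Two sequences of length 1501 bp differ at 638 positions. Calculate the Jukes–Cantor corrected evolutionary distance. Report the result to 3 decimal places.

0.627

p = 638/1501 ≈ 0.42505.
d = −(3/4) ln(1 − 4p/3) = −0.75 ln(1 − 0.566733) = −0.75 ln(0.433267)
  = −0.75 × (-0.836401) = 0.627301 substitutions/site.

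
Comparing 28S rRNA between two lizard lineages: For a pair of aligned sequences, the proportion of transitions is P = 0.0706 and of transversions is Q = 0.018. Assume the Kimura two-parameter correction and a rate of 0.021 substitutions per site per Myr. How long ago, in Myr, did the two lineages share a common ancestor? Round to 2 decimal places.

Under the Kimura two-parameter model, d = −½ ln(1 − 2P − Q) − ¼ ln(1 − 2Q).
1 − 2P − Q = 0.8408, giving −½ ln(0.8408) = 0.086701.
1 − 2Q = 0.964, giving −¼ ln(0.964) = 0.009166.
d = 0.086701 + 0.009166 = 0.095867.
Under a molecular clock d = 2μt, so t = d/(2μ) = 0.095867 / (2 × 0.021) = 2.28 Myr.

2.28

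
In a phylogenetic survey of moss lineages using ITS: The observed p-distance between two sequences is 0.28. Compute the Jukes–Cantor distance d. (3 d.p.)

d = −(3/4) ln(1 − 4p/3) = −0.75 ln(1 − 0.373333) = −0.75 ln(0.626667)
  = −0.75 × (-0.467340) = 0.350505 substitutions/site.

0.351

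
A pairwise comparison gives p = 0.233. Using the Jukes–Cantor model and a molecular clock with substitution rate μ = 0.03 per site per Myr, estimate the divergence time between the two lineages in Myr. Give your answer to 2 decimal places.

4.65

d = −(3/4) ln(1 − 4p/3) = −0.75 ln(1 − 0.310667) = −0.75 ln(0.689333)
  = −0.75 × (-0.372031) = 0.279023 substitutions/site.
Under a molecular clock d = 2μt, so t = d/(2μ) = 0.279023 / (2 × 0.03) = 4.65 Myr.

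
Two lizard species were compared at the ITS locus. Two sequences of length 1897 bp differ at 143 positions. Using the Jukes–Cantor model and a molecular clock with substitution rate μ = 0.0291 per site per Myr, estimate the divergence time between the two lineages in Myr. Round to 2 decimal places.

p = 143/1897 ≈ 0.075382.
d = −(3/4) ln(1 − 4p/3) = −0.75 ln(1 − 0.100509) = −0.75 ln(0.899491)
  = −0.75 × (-0.105926) = 0.079445 substitutions/site.
Under a molecular clock d = 2μt, so t = d/(2μ) = 0.079445 / (2 × 0.0291) = 1.37 Myr.

1.37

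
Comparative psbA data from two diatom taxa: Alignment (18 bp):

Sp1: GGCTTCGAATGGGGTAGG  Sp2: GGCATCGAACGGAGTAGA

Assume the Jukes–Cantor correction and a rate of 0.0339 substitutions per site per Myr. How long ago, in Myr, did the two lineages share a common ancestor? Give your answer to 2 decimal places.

3.89

The sequences differ at 4 of 18 sites (4, 10, 13, 18), so p = 4/18 ≈ 0.222222.
d = −(3/4) ln(1 − 4p/3) = −0.75 ln(1 − 0.296296) = −0.75 ln(0.703704)
  = −0.75 × (-0.351397) = 0.263548 substitutions/site.
Under a molecular clock d = 2μt, so t = d/(2μ) = 0.263548 / (2 × 0.0339) = 3.89 Myr.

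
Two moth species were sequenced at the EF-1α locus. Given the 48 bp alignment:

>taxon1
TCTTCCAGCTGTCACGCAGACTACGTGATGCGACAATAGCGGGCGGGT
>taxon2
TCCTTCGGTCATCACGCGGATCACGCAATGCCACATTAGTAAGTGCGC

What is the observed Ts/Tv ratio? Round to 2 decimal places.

5.33

Transitions are A↔G and C↔T; transversions are all other mismatches.
Transitions: 16. Transversions: 3.
R = 16/3 = 5.333333… ≈ 5.33 (to 2 d.p.).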